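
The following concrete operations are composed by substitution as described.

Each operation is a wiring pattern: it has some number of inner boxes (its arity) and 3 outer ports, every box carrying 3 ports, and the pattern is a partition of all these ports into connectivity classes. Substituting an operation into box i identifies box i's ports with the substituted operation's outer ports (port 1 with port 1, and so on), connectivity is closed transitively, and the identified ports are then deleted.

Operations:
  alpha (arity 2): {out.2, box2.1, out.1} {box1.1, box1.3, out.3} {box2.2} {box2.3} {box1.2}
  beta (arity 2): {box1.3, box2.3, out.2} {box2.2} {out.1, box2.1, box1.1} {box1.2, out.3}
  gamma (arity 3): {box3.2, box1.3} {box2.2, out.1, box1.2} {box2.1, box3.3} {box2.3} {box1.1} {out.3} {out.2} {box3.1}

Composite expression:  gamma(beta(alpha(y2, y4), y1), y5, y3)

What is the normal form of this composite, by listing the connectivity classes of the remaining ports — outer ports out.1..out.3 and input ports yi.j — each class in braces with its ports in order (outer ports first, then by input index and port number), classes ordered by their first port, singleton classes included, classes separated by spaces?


{out.1, y1.3, y2.1, y2.3, y5.2} {out.2} {out.3} {y1.1, y3.2, y4.1} {y1.2} {y2.2} {y3.1} {y3.3, y5.1} {y4.2} {y4.3} {y5.3}

Treat the ports identified at gamma as solder joints: merge, then drop.
through alpha, on inputs (y2, y4): {out.1, out.2, y4.1} {out.3, y2.1, y2.3} {y2.2} {y4.2} {y4.3} (out.j = stage outer ports)
through beta, on inputs (y2, y4, y1): {out.1, out.3, y1.1, y4.1} {out.2, y1.3, y2.1, y2.3} {y1.2} {y2.2} {y4.2} {y4.3} (out.j = stage outer ports)
through gamma, on inputs (y2, y4, y1, y5, y3): {out.1, y1.3, y2.1, y2.3, y5.2} {out.2} {out.3} {y1.1, y3.2, y4.1} {y1.2} {y2.2} {y3.1} {y3.3, y5.1} {y4.2} {y4.3} {y5.3} (out.j = stage outer ports)


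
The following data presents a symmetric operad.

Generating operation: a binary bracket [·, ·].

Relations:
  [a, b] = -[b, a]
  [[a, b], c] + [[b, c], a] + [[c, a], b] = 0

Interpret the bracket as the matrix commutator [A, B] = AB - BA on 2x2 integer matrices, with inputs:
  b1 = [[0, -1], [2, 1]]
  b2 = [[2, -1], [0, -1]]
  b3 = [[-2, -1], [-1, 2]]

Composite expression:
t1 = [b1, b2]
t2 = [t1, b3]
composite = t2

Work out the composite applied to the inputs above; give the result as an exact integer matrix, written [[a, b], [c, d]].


[b1, b2] = [[2, 4], [6, -2]]
[[b1, b2], b3] = [[2, 12], [-20, -2]]

[[2, 12], [-20, -2]]


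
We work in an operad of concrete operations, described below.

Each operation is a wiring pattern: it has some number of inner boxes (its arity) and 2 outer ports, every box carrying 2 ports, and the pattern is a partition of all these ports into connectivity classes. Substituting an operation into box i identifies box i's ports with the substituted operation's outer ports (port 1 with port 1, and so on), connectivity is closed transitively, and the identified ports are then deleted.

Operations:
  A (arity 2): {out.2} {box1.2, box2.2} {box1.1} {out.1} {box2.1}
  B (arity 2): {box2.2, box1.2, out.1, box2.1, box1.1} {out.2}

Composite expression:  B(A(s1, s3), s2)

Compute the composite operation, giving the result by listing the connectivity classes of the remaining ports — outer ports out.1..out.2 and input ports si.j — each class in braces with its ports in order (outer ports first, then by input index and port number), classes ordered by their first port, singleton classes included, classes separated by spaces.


Two ports join when wires chain via B-identified ports.
the subtree at A composes to {out.1} {out.2} {s1.1} {s1.2, s3.2} {s3.1} on (s1, s3); out.j = own outer ports
the subtree at B composes to {out.1, s2.1, s2.2} {out.2} {s1.1} {s1.2, s3.2} {s3.1} on (s1, s3, s2); out.j = own outer ports

{out.1, s2.1, s2.2} {out.2} {s1.1} {s1.2, s3.2} {s3.1}


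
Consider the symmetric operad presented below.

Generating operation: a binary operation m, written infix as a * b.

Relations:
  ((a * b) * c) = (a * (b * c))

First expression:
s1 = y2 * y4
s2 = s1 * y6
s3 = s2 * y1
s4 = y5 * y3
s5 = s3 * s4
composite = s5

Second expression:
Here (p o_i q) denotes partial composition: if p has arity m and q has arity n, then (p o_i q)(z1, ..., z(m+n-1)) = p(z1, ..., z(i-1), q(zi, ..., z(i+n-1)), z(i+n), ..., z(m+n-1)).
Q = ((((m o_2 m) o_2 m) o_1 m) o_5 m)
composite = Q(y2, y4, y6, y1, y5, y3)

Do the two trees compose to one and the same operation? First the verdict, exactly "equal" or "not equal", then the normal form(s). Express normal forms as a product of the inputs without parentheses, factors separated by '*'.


Normal form of the first expression: y2 * y4 * y6 * y1 * y5 * y3
Normal form of the second expression: y2 * y4 * y6 * y1 * y5 * y3
Identical normal forms: equal.

equal — both sides give y2 * y4 * y6 * y1 * y5 * y3


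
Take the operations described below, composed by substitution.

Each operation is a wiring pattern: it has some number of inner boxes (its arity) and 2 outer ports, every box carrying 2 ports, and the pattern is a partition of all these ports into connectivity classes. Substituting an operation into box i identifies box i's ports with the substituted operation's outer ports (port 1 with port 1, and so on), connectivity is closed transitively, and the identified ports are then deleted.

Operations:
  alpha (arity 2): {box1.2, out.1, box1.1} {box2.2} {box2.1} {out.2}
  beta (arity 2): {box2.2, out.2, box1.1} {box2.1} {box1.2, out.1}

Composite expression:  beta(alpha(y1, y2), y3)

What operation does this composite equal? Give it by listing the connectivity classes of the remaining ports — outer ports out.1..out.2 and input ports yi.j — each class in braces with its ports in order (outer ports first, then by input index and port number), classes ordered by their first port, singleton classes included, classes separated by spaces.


{out.1} {out.2, y1.1, y1.2, y3.2} {y2.1} {y2.2} {y3.1}

Connectivity passes through glued beta-boundaries; trace each wire chain.
after alpha, the pattern on (y1, y2) reads {out.1, y1.1, y1.2} {out.2} {y2.1} {y2.2} (out.j = its outer ports)
after beta, the pattern on (y1, y2, y3) reads {out.1} {out.2, y1.1, y1.2, y3.2} {y2.1} {y2.2} {y3.1} (out.j = its outer ports)


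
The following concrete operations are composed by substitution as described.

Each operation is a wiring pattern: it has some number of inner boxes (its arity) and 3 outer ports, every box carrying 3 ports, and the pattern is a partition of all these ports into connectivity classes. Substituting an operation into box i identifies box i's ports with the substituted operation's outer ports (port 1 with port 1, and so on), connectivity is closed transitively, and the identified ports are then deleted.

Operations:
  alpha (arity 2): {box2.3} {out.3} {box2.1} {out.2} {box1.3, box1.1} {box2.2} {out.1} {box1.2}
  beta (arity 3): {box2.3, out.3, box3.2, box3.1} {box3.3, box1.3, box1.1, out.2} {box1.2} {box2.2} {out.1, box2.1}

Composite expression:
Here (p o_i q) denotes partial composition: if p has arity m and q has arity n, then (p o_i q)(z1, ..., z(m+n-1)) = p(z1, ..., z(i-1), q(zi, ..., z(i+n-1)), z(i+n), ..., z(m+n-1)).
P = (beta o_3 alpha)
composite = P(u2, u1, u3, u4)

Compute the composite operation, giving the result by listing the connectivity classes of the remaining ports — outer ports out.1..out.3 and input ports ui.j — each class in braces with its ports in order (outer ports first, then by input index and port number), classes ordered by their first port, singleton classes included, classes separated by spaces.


Treat the ports identified at beta as solder joints: merge, then drop.
after alpha, the pattern on (u3, u4) reads {out.1} {out.2} {out.3} {u3.1, u3.3} {u3.2} {u4.1} {u4.2} {u4.3} (out.j = its outer ports)
after beta, the pattern on (u2, u1, u3, u4) reads {out.1, u1.1} {out.2, u2.1, u2.3} {out.3, u1.3} {u1.2} {u2.2} {u3.1, u3.3} {u3.2} {u4.1} {u4.2} {u4.3} (out.j = its outer ports)

{out.1, u1.1} {out.2, u2.1, u2.3} {out.3, u1.3} {u1.2} {u2.2} {u3.1, u3.3} {u3.2} {u4.1} {u4.2} {u4.3}


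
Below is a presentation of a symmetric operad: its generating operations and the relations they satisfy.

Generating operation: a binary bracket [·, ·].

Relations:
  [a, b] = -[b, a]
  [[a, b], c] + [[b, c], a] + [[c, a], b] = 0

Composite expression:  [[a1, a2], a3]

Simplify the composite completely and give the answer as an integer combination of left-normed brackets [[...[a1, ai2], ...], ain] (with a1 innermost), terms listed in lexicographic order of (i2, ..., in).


[[a1, a2], a3]

Left-normed coefficients sit on the a1-initial expansion words.
Composite bracket: [[a1, a2], a3]
Expanding via [a, b] = ab - ba: 4 signed words (2^2 = 4).
The a1-initial words carry the normal form:
  the word a1a2a3 carries sign +1 and contributes +[[a1, a2], a3]


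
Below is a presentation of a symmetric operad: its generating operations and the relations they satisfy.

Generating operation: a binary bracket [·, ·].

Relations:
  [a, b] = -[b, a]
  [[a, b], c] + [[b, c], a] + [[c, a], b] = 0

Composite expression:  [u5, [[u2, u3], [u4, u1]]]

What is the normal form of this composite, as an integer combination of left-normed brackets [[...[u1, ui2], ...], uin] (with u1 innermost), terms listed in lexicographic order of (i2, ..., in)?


In the tensor algebra, words opening u1 carry the u1-anchored form.
Composite bracket: [u5, [[u2, u3], [u4, u1]]]
Full expansion: 16 signed words from ab - ba (2^4 = 16).
Collect the words opening with u1:
  sign of u1u4u2u3u5 is -1, so it contributes -[[[[u1, u4], u2], u3], u5]
  sign of u1u4u3u2u5 is +1, so it contributes +[[[[u1, u4], u3], u2], u5]

-[[[[u1, u4], u2], u3], u5] + [[[[u1, u4], u3], u2], u5]


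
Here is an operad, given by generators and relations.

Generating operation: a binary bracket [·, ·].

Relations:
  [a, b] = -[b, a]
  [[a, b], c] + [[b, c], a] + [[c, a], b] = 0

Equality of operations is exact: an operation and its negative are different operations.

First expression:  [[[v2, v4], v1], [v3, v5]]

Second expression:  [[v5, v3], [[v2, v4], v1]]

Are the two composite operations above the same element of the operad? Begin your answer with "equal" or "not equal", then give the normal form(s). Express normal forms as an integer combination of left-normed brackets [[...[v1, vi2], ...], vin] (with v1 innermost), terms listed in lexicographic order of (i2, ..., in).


equal; both compose to -[[[[v1, v2], v4], v3], v5] + [[[[v1, v2], v4], v5], v3] + [[[[v1, v4], v2], v3], v5] - [[[[v1, v4], v2], v5], v3]

Reducing the first expression gives -[[[[v1, v2], v4], v3], v5] + [[[[v1, v2], v4], v5], v3] + [[[[v1, v4], v2], v3], v5] - [[[[v1, v4], v2], v5], v3]
Reducing the second expression gives -[[[[v1, v2], v4], v3], v5] + [[[[v1, v2], v4], v5], v3] + [[[[v1, v4], v2], v3], v5] - [[[[v1, v4], v2], v5], v3]
The forms coincide; equal.


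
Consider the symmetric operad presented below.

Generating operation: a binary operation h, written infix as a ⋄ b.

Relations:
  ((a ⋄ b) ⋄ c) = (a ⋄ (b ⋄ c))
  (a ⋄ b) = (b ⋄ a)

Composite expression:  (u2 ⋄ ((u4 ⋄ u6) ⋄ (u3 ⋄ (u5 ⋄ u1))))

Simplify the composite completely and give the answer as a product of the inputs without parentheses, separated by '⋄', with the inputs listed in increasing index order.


u1 ⋄ u2 ⋄ u3 ⋄ u4 ⋄ u5 ⋄ u6

Both nesting and order wash out for h; what remains is which u's occur.
(u4 ⋄ u6) reduces to u4 ⋄ u6
(u5 ⋄ u1) reduces to u5 ⋄ u1
(u3 ⋄ (u5 ⋄ u1)) reduces to u3 ⋄ u5 ⋄ u1
((u4 ⋄ u6) ⋄ (u3 ⋄ (u5 ⋄ u1))) reduces to u4 ⋄ u6 ⋄ u3 ⋄ u5 ⋄ u1
(u2 ⋄ ((u4 ⋄ u6) ⋄ (u3 ⋄ (u5 ⋄ u1)))) reduces to u2 ⋄ u4 ⋄ u6 ⋄ u3 ⋄ u5 ⋄ u1
the factors in increasing index order: u1 ⋄ u2 ⋄ u3 ⋄ u4 ⋄ u5 ⋄ u6


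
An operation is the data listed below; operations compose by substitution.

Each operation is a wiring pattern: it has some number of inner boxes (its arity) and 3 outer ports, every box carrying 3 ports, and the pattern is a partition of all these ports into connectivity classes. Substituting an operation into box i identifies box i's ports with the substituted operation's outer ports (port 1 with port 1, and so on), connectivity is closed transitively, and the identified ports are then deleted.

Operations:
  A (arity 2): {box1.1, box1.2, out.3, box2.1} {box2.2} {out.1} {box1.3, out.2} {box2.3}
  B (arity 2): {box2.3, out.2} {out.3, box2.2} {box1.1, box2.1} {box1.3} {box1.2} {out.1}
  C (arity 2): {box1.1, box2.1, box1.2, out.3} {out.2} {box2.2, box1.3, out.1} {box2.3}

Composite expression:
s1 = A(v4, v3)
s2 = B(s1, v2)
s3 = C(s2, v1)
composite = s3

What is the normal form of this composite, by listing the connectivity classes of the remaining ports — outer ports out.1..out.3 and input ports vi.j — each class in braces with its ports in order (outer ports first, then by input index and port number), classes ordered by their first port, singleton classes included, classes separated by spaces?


{out.1, v1.2, v2.2} {out.2} {out.3, v1.1, v2.3} {v1.3} {v2.1} {v3.1, v4.1, v4.2} {v3.2} {v3.3} {v4.3}

Substituting into C glues patterns; closure does the rest.
stage A: inputs (v4, v3), connectivity {out.1} {out.2, v4.3} {out.3, v3.1, v4.1, v4.2} {v3.2} {v3.3}, out.j its boundary
stage B: inputs (v4, v3, v2), connectivity {out.1} {out.2, v2.3} {out.3, v2.2} {v2.1} {v3.1, v4.1, v4.2} {v3.2} {v3.3} {v4.3}, out.j its boundary
stage C: inputs (v4, v3, v2, v1), connectivity {out.1, v1.2, v2.2} {out.2} {out.3, v1.1, v2.3} {v1.3} {v2.1} {v3.1, v4.1, v4.2} {v3.2} {v3.3} {v4.3}, out.j its boundary


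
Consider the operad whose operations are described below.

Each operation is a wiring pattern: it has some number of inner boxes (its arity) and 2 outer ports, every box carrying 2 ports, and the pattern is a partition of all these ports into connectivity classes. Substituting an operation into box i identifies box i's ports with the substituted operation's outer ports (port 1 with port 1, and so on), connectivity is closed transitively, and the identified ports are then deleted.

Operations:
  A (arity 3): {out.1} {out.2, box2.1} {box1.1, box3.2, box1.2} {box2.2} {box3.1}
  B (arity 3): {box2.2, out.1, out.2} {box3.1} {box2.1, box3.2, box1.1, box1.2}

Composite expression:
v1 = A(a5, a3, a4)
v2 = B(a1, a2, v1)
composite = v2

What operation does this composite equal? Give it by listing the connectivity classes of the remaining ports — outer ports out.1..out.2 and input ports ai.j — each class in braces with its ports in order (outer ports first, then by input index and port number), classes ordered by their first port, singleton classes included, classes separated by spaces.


{out.1, out.2, a2.2} {a1.1, a1.2, a2.1, a3.1} {a3.2} {a4.1} {a4.2, a5.1, a5.2}

Two ports join when wires chain via B-identified ports.
composing A on (a5, a3, a4), with out.j its own outer ports: {out.1} {out.2, a3.1} {a3.2} {a4.1} {a4.2, a5.1, a5.2}
composing B on (a1, a2, a5, a3, a4), with out.j its own outer ports: {out.1, out.2, a2.2} {a1.1, a1.2, a2.1, a3.1} {a3.2} {a4.1} {a4.2, a5.1, a5.2}


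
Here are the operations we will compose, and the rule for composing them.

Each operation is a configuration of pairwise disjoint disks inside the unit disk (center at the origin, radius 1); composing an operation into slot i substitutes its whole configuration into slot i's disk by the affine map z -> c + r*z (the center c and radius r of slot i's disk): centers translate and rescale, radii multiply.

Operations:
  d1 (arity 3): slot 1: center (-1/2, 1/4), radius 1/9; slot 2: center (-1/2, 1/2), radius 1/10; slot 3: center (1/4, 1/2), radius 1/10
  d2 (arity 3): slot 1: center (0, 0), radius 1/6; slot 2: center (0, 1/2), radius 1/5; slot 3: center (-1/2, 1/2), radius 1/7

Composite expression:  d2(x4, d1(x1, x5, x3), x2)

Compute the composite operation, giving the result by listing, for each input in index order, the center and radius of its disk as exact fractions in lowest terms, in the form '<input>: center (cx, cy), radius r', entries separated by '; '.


x1: center (-1/10, 11/20), radius 1/45; x2: center (-1/2, 1/2), radius 1/7; x3: center (1/20, 3/5), radius 1/50; x4: center (0, 0), radius 1/6; x5: center (-1/10, 3/5), radius 1/50

Each x-disk chains the slot maps above it in d2; radii multiply.
x4: after 1 affine step, its disk has center (0, 0), radius 1/6
x1: after 2 affine steps, its disk has center (-1/10, 11/20), radius 1/45
x5: after 2 affine steps, its disk has center (-1/10, 3/5), radius 1/50
x3: after 2 affine steps, its disk has center (1/20, 3/5), radius 1/50
x2: after 1 affine step, its disk has center (-1/2, 1/2), radius 1/7


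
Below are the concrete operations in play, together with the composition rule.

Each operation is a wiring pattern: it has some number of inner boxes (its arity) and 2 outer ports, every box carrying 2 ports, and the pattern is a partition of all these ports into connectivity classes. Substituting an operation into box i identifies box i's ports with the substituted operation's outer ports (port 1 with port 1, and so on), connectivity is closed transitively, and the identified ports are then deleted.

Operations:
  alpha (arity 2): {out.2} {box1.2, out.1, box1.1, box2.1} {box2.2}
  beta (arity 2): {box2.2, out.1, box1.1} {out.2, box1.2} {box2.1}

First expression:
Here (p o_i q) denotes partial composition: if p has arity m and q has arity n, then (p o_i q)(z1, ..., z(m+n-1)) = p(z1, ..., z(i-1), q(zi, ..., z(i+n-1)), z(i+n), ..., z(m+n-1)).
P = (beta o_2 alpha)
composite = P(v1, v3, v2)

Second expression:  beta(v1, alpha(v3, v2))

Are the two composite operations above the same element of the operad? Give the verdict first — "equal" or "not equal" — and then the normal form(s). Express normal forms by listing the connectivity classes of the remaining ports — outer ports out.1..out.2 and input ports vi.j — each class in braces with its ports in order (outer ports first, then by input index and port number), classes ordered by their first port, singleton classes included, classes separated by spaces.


equal; the common form is {out.1, v1.1} {out.2, v1.2} {v2.1, v3.1, v3.2} {v2.2}


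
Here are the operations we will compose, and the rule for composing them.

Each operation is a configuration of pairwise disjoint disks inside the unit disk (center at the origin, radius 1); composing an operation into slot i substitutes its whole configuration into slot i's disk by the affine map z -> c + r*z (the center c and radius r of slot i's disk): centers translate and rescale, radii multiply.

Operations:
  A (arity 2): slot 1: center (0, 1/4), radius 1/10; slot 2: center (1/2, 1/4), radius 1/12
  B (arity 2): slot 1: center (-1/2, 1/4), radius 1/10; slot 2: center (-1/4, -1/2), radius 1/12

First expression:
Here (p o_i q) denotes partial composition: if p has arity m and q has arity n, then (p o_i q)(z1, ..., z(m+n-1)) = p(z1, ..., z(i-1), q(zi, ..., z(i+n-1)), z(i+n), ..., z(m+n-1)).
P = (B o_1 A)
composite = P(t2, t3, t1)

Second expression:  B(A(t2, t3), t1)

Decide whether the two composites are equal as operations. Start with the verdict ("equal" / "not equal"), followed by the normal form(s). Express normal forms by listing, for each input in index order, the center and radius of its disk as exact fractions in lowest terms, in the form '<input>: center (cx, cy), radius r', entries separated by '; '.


The first composite normalizes to t1: center (-1/4, -1/2), radius 1/12; t2: center (-1/2, 11/40), radius 1/100; t3: center (-9/20, 11/40), radius 1/120
The second composite normalizes to t1: center (-1/4, -1/2), radius 1/12; t2: center (-1/2, 11/40), radius 1/100; t3: center (-9/20, 11/40), radius 1/120
Identical normal forms: equal.

equal: each reduces to t1: center (-1/4, -1/2), radius 1/12; t2: center (-1/2, 11/40), radius 1/100; t3: center (-9/20, 11/40), radius 1/120


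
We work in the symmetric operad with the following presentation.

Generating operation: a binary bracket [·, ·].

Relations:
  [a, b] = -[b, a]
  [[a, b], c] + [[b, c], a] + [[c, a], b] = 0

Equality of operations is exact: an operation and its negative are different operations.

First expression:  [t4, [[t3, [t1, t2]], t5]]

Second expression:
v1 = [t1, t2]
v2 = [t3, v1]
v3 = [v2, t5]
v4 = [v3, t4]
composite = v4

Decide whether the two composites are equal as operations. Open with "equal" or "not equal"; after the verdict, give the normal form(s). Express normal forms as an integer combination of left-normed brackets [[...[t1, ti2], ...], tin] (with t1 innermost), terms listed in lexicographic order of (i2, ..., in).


not equal; first: [[[[t1, t2], t3], t5], t4]; second: -[[[[t1, t2], t3], t5], t4]

Normal form of the first expression: [[[[t1, t2], t3], t5], t4]
Normal form of the second expression: -[[[[t1, t2], t3], t5], t4]
They disagree, so not equal.


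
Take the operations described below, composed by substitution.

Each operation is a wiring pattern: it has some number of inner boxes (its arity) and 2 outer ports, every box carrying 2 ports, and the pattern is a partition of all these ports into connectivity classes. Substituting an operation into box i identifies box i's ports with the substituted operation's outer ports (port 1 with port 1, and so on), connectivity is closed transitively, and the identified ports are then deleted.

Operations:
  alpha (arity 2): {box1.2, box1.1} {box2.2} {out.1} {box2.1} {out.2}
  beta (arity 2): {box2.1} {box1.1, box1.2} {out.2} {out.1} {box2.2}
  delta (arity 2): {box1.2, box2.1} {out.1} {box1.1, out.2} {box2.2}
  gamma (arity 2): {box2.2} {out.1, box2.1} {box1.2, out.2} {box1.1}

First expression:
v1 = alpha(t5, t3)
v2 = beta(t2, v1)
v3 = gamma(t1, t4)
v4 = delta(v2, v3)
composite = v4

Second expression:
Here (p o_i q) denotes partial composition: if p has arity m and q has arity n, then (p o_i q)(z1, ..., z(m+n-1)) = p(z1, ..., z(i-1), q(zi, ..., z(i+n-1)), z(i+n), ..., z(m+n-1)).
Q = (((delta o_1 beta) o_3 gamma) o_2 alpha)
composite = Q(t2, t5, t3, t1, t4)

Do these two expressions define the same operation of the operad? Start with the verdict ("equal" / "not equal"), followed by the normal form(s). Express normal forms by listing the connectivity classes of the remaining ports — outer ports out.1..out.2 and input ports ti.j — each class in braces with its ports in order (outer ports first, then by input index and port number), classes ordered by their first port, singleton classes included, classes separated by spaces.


The first composite normalizes to {out.1} {out.2} {t1.1} {t1.2} {t2.1, t2.2} {t3.1} {t3.2} {t4.1} {t4.2} {t5.1, t5.2}
The second composite normalizes to {out.1} {out.2} {t1.1} {t1.2} {t2.1, t2.2} {t3.1} {t3.2} {t4.1} {t4.2} {t5.1, t5.2}
Identical normal forms: equal.

equal: each reduces to {out.1} {out.2} {t1.1} {t1.2} {t2.1, t2.2} {t3.1} {t3.2} {t4.1} {t4.2} {t5.1, t5.2}


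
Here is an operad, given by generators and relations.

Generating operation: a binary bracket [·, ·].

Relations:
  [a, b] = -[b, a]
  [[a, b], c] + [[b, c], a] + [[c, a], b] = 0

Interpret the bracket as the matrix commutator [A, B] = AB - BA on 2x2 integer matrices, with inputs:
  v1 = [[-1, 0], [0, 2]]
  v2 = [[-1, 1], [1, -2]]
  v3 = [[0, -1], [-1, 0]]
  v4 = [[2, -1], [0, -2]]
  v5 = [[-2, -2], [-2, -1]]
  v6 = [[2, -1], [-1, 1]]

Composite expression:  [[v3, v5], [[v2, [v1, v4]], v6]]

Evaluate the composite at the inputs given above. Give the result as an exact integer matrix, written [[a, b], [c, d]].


[v3, v5] = [[0, -1], [1, 0]]
[v1, v4] = [[0, 3], [0, 0]]
[v2, [v1, v4]] = [[-3, 3], [0, 3]]
[[v2, [v1, v4]], v6] = [[-3, 3], [-6, 3]]
[[v3, v5], [[v2, [v1, v4]], v6]] = [[3, -6], [-6, -3]]

[[3, -6], [-6, -3]]


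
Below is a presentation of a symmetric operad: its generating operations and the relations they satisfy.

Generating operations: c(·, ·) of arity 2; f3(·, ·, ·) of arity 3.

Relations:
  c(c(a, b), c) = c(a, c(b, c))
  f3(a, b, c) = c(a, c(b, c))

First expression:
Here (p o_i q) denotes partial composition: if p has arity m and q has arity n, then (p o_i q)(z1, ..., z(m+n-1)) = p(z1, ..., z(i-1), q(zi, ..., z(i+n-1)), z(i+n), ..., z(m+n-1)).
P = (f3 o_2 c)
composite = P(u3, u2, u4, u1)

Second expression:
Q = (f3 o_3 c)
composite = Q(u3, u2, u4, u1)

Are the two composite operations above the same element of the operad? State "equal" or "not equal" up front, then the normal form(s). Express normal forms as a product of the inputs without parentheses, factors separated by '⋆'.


equal — both sides give u3 ⋆ u2 ⋆ u4 ⋆ u1

The first expression, normalized: u3 ⋆ u2 ⋆ u4 ⋆ u1
The second expression, normalized: u3 ⋆ u2 ⋆ u4 ⋆ u1
Identical normal forms: equal.


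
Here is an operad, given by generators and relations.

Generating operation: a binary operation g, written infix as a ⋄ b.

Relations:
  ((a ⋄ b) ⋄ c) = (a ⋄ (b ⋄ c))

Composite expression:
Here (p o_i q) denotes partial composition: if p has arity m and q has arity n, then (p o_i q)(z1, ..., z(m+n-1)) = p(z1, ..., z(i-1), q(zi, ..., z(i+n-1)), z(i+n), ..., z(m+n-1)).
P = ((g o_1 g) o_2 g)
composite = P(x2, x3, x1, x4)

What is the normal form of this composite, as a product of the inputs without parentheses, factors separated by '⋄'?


x2 ⋄ x3 ⋄ x1 ⋄ x4

Every regrouping of g is equal, so read the x-inputs in written order.
(x3 ⋄ x1) collapses to x3 ⋄ x1
(x2 ⋄ (x3 ⋄ x1)) collapses to x2 ⋄ x3 ⋄ x1
((x2 ⋄ (x3 ⋄ x1)) ⋄ x4) collapses to x2 ⋄ x3 ⋄ x1 ⋄ x4


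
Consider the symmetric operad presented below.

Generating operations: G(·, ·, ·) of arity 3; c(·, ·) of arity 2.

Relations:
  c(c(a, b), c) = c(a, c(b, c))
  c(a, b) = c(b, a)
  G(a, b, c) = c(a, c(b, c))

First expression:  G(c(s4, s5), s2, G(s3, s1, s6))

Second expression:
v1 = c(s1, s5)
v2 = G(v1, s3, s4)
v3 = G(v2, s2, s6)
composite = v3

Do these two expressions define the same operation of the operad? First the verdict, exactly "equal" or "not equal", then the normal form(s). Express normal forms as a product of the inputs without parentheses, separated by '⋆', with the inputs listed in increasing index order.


Reducing the first expression gives s1 ⋆ s2 ⋆ s3 ⋆ s4 ⋆ s5 ⋆ s6
Reducing the second expression gives s1 ⋆ s2 ⋆ s3 ⋆ s4 ⋆ s5 ⋆ s6
One common form — equal.

equal — both sides give s1 ⋆ s2 ⋆ s3 ⋆ s4 ⋆ s5 ⋆ s6


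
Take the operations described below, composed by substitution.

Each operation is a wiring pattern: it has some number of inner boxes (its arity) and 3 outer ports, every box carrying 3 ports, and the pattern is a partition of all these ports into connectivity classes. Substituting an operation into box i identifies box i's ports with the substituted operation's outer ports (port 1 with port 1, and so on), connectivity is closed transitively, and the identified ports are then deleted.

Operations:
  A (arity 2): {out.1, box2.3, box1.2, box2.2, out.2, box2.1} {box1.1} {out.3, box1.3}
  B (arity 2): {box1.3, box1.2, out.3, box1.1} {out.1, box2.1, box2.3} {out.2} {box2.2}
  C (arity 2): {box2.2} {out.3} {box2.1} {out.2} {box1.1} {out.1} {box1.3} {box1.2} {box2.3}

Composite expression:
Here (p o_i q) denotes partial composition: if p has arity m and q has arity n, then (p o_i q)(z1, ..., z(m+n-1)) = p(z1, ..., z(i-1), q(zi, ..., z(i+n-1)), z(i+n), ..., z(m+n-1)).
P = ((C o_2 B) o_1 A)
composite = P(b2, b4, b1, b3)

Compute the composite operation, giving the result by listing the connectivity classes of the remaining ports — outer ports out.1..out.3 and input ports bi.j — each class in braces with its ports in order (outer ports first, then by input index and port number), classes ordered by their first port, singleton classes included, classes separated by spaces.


{out.1} {out.2} {out.3} {b1.1, b1.2, b1.3} {b2.1} {b2.2, b4.1, b4.2, b4.3} {b2.3} {b3.1, b3.3} {b3.2}

Reachability decides: close wires over C-identified ports.
after A, the pattern on (b2, b4) reads {out.1, out.2, b2.2, b4.1, b4.2, b4.3} {out.3, b2.3} {b2.1} (out.j = its outer ports)
after B, the pattern on (b1, b3) reads {out.1, b3.1, b3.3} {out.2} {out.3, b1.1, b1.2, b1.3} {b3.2} (out.j = its outer ports)
after C, the pattern on (b2, b4, b1, b3) reads {out.1} {out.2} {out.3} {b1.1, b1.2, b1.3} {b2.1} {b2.2, b4.1, b4.2, b4.3} {b2.3} {b3.1, b3.3} {b3.2} (out.j = its outer ports)


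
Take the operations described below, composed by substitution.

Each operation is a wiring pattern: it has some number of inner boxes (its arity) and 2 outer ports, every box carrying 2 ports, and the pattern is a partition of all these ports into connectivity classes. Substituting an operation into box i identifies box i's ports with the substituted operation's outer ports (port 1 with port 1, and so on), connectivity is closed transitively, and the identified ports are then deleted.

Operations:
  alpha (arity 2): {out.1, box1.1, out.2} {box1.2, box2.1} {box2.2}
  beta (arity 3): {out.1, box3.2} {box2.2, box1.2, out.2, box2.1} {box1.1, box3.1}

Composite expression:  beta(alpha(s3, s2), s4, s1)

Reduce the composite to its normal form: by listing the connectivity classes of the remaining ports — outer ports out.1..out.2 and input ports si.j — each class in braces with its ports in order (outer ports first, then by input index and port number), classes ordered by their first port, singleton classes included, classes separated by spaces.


{out.1, s1.2} {out.2, s1.1, s3.1, s4.1, s4.2} {s2.1, s3.2} {s2.2}

Treat the ports identified at beta as solder joints: merge, then drop.
after alpha, the pattern on (s3, s2) reads {out.1, out.2, s3.1} {s2.1, s3.2} {s2.2} (out.j = its outer ports)
after beta, the pattern on (s3, s2, s4, s1) reads {out.1, s1.2} {out.2, s1.1, s3.1, s4.1, s4.2} {s2.1, s3.2} {s2.2} (out.j = its outer ports)


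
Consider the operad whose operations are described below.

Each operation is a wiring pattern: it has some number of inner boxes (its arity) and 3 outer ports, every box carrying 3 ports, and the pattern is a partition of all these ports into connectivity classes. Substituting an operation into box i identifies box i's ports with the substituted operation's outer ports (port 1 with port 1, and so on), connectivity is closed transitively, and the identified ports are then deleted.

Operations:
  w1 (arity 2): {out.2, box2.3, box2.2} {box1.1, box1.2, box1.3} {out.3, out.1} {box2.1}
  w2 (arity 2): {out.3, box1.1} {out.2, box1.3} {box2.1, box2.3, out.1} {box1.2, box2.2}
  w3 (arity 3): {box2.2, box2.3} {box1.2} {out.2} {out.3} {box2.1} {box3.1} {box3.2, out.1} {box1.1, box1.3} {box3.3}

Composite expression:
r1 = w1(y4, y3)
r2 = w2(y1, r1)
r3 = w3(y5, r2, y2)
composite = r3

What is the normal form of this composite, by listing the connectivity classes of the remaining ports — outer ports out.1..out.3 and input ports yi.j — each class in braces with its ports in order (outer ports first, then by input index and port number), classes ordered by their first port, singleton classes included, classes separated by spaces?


{out.1, y2.2} {out.2} {out.3} {y1.1, y1.3} {y1.2, y3.2, y3.3} {y2.1} {y2.3} {y3.1} {y4.1, y4.2, y4.3} {y5.1, y5.3} {y5.2}

Substituting into w3 glues patterns; closure does the rest.
w1 over (y4, y3) gives {out.1, out.3} {out.2, y3.2, y3.3} {y3.1} {y4.1, y4.2, y4.3}, out.j being that stage's outer ports
w2 over (y1, y4, y3) gives {out.1} {out.2, y1.3} {out.3, y1.1} {y1.2, y3.2, y3.3} {y3.1} {y4.1, y4.2, y4.3}, out.j being that stage's outer ports
w3 over (y5, y1, y4, y3, y2) gives {out.1, y2.2} {out.2} {out.3} {y1.1, y1.3} {y1.2, y3.2, y3.3} {y2.1} {y2.3} {y3.1} {y4.1, y4.2, y4.3} {y5.1, y5.3} {y5.2}, out.j being that stage's outer ports


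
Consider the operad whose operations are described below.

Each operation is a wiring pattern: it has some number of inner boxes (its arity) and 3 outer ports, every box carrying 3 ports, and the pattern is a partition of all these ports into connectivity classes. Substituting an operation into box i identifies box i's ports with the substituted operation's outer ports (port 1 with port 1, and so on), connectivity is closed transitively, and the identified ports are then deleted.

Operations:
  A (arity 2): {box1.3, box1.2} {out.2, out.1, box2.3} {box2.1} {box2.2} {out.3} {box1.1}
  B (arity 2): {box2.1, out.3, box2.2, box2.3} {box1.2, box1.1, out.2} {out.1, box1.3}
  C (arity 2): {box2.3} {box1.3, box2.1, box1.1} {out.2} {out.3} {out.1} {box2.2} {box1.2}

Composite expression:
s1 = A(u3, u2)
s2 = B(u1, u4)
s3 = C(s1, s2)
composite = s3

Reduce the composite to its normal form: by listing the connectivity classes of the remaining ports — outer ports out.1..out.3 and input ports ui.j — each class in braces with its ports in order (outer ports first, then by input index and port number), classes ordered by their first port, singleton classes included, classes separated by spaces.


{out.1} {out.2} {out.3} {u1.1, u1.2} {u1.3, u2.3} {u2.1} {u2.2} {u3.1} {u3.2, u3.3} {u4.1, u4.2, u4.3}

Substituting into C glues patterns; closure does the rest.
stage A: inputs (u3, u2), connectivity {out.1, out.2, u2.3} {out.3} {u2.1} {u2.2} {u3.1} {u3.2, u3.3}, out.j its boundary
stage B: inputs (u1, u4), connectivity {out.1, u1.3} {out.2, u1.1, u1.2} {out.3, u4.1, u4.2, u4.3}, out.j its boundary
stage C: inputs (u3, u2, u1, u4), connectivity {out.1} {out.2} {out.3} {u1.1, u1.2} {u1.3, u2.3} {u2.1} {u2.2} {u3.1} {u3.2, u3.3} {u4.1, u4.2, u4.3}, out.j its boundary


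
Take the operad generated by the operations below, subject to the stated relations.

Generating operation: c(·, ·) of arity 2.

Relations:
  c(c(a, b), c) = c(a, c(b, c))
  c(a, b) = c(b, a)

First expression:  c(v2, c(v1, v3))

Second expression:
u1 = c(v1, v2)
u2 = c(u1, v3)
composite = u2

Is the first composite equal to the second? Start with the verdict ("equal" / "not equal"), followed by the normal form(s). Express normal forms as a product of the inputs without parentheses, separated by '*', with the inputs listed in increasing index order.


equal — both sides give v1 * v2 * v3

Normal form of the first expression: v1 * v2 * v3
Normal form of the second expression: v1 * v2 * v3
One common form — equal.


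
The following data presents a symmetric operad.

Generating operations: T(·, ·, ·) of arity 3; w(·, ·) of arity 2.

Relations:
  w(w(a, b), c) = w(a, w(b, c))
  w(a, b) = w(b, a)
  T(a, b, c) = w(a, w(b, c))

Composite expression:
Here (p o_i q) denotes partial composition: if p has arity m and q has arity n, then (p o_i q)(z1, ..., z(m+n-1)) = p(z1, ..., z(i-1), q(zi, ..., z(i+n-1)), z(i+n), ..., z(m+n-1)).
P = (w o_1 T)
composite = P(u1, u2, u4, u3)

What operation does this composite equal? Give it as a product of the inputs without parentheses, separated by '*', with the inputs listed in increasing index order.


u1 * u2 * u3 * u4

Any arrangement under w is one operation, so sort the u-inputs.
T(u1, u2, u4) flattens to u1 * u2 * u4
w(T(u1, u2, u4), u3) flattens to u1 * u2 * u4 * u3
putting the inputs in ascending order: u1 * u2 * u3 * u4


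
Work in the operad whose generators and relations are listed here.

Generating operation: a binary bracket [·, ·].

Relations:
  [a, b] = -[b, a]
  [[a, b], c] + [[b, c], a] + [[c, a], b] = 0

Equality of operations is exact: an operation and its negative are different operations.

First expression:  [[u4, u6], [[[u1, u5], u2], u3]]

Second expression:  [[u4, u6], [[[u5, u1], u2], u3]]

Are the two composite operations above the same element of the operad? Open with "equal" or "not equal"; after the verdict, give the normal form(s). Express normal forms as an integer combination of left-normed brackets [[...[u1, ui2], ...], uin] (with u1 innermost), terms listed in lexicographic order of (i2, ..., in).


not equal; first: -[[[[[u1, u5], u2], u3], u4], u6] + [[[[[u1, u5], u2], u3], u6], u4]; second: [[[[[u1, u5], u2], u3], u4], u6] - [[[[[u1, u5], u2], u3], u6], u4]


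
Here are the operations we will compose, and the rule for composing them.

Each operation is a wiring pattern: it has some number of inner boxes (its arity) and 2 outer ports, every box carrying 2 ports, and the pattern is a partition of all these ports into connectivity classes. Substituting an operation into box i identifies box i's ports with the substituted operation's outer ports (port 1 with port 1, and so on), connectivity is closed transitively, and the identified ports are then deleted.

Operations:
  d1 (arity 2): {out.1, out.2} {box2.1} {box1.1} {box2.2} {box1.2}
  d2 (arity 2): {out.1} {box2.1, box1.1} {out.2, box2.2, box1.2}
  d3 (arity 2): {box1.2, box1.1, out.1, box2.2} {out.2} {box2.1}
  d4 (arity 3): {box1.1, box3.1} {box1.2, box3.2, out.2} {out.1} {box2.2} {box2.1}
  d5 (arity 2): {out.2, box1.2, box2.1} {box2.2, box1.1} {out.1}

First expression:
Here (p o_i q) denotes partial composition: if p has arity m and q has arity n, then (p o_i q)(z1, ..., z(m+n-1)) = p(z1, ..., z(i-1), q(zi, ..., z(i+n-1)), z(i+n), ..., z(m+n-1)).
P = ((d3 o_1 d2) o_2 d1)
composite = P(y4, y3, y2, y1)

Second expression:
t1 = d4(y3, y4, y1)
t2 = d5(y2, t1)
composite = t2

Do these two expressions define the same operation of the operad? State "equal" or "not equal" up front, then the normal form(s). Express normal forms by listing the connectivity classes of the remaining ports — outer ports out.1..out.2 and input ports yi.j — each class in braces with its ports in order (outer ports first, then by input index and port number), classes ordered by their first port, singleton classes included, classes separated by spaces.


not equal: they reduce to {out.1, y1.2, y4.1, y4.2} {out.2} {y1.1} {y2.1} {y2.2} {y3.1} {y3.2} and {out.1} {out.2, y2.2} {y1.1, y3.1} {y1.2, y2.1, y3.2} {y4.1} {y4.2}

The first composite normalizes to {out.1, y1.2, y4.1, y4.2} {out.2} {y1.1} {y2.1} {y2.2} {y3.1} {y3.2}
The second composite normalizes to {out.1} {out.2, y2.2} {y1.1, y3.1} {y1.2, y2.1, y3.2} {y4.1} {y4.2}
No match — not equal.


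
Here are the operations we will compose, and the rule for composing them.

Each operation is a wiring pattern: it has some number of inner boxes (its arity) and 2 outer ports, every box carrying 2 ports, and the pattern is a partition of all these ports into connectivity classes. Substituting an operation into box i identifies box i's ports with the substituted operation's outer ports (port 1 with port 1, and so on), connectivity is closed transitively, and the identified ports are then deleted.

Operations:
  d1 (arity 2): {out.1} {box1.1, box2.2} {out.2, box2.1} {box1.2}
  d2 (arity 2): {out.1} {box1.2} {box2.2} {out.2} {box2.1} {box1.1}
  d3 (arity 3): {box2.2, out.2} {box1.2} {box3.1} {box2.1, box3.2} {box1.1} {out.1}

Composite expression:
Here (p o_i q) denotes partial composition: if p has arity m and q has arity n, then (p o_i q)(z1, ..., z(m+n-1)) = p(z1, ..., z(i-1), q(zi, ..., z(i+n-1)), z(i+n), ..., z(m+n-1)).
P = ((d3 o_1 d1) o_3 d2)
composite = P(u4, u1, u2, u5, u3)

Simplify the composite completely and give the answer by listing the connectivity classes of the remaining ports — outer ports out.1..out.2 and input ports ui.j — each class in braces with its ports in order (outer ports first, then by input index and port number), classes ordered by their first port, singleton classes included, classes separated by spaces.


After gluing at d3, chains via deleted ports link the u-ports.
through d1, on inputs (u4, u1): {out.1} {out.2, u1.1} {u1.2, u4.1} {u4.2} (out.j = stage outer ports)
through d2, on inputs (u2, u5): {out.1} {out.2} {u2.1} {u2.2} {u5.1} {u5.2} (out.j = stage outer ports)
through d3, on inputs (u4, u1, u2, u5, u3): {out.1} {out.2} {u1.1} {u1.2, u4.1} {u2.1} {u2.2} {u3.1} {u3.2} {u4.2} {u5.1} {u5.2} (out.j = stage outer ports)

{out.1} {out.2} {u1.1} {u1.2, u4.1} {u2.1} {u2.2} {u3.1} {u3.2} {u4.2} {u5.1} {u5.2}


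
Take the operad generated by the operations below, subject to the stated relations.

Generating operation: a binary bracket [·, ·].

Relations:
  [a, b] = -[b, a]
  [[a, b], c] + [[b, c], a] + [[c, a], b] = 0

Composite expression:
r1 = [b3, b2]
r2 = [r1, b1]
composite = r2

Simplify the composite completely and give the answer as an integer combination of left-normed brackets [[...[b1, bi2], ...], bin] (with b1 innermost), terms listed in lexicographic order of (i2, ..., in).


A multilinear Lie element is pinned by b1-initial words (b1 innermost).
Composite bracket: [[b3, b2], b1]
Applying ab - ba throughout gives 4 signed words (2^2 = 4).
Coefficients come from the b1-initial words:
  sign of b1b2b3 is +1, so it contributes +[[b1, b2], b3]
  sign of b1b3b2 is -1, so it contributes -[[b1, b3], b2]

[[b1, b2], b3] - [[b1, b3], b2]
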